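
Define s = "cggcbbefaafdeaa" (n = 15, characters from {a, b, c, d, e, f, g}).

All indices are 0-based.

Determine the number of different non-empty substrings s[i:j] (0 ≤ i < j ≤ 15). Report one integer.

111

rank | idx | suffix
   0 |  14 | a
   1 |  13 | aa
   2 |   8 | aafdeaa
   3 |   9 | afdeaa
   4 |   4 | bbefaafdeaa
   5 |   5 | befaafdeaa
   6 |   3 | cbbefaafdeaa
   7 |   0 | cggcbbefaafdeaa
   8 |  11 | deaa
   9 |  12 | eaa
  10 |   6 | efaafdeaa
  11 |   7 | faafdeaa
  12 |  10 | fdeaa
  13 |   2 | gcbbefaafdeaa
  14 |   1 | ggcbbefaafdeaa

SA = [14, 13, 8, 9, 4, 5, 3, 0, 11, 12, 6, 7, 10, 2, 1]
rank  pair      lcp
   1  s[14:],s[13:]  1  'a'
   2  s[13:],s[8:]  2  'aa'
   3  s[8:],s[9:]  1  'a'
   4  s[9:],s[4:]  0  ''
   5  s[4:],s[5:]  1  'b'
   6  s[5:],s[3:]  0  ''
   7  s[3:],s[0:]  1  'c'
   8  s[0:],s[11:]  0  ''
   9  s[11:],s[12:]  0  ''
  10  s[12:],s[6:]  1  'e'
  11  s[6:],s[7:]  0  ''
  12  s[7:],s[10:]  1  'f'
  13  s[10:],s[2:]  0  ''
  14  s[2:],s[1:]  1  'g'

n(n+1)/2 = 15·16/2 = 120
Σ LCP = 0 + 1 + 2 + 1 + 0 + 1 + 0 + 1 + 0 + 0 + 1 + 0 + 1 + 0 + 1 = 9
distinct = 120 − 9 = 111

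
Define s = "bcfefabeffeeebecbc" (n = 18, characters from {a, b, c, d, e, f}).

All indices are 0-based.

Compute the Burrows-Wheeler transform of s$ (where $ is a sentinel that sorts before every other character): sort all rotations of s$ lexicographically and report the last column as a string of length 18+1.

rank  rotation             last
    0  $bcfefabeffeeebecbc  c
    1  abeffeeebecbc$bcfef  f
    2  bc$bcfefabeffeeebec  c
    3  bcfefabeffeeebecbc$  $
    4  becbc$bcfefabeffeee  e
    5  beffeeebecbc$bcfefa  a
    6  c$bcfefabeffeeebecb  b
    7  cbc$bcfefabeffeeebe  e
    8  cfefabeffeeebecbc$b  b
    9  ebecbc$bcfefabeffee  e
   10  ecbc$bcfefabeffeeeb  b
   11  eebecbc$bcfefabeffe  e
   12  eeebecbc$bcfefabeff  f
   13  efabeffeeebecbc$bcf  f
   14  effeeebecbc$bcfefab  b
   15  fabeffeeebecbc$bcfe  e
   16  feeebecbc$bcfefabef  f
   17  fefabeffeeebecbc$bc  c
   18  ffeeebecbc$bcfefabe  e

cfc$eabebebeffbefce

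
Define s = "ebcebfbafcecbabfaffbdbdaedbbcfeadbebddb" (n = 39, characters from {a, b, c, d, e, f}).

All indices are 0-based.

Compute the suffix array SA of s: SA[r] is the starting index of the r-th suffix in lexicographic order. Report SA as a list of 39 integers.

[13, 31, 23, 7, 16, 38, 12, 6, 26, 1, 27, 21, 19, 35, 33, 14, 4, 11, 2, 9, 28, 22, 37, 25, 20, 32, 36, 30, 0, 34, 3, 10, 24, 15, 5, 18, 8, 29, 17]

rank→(start, suffix):
  0 → (13, 'abfaffbdbdaedbbcfeadbebddb')
  1 → (31, 'adbebddb')
  2 → (23, 'aedbbcfeadbebddb')
  3 → (7, 'afcecbabfaffbdbdaedbbcfeadbebddb')
  4 → (16, 'affbdbdaedbbcfeadbebddb')
  5 → (38, 'b')
  6 → (12, 'babfaffbdbdaedbbcfeadbebddb')
  7 → (6, 'bafcecbabfaffbdbdaedbbcfeadbebddb')
  8 → (26, 'bbcfeadbebddb')
  9 → (1, 'bcebfbafcecbabfaffbdbdaedbbcfeadbebddb')
  10 → (27, 'bcfeadbebddb')
  11 → (21, 'bdaedbbcfeadbebddb')
  12 → (19, 'bdbdaedbbcfeadbebddb')
  13 → (35, 'bddb')
  14 → (33, 'bebddb')
  15 → (14, 'bfaffbdbdaedbbcfeadbebddb')
  16 → (4, 'bfbafcecbabfaffbdbdaedbbcfeadbebddb')
  17 → (11, 'cbabfaffbdbdaedbbcfeadbebddb')
  18 → (2, 'cebfbafcecbabfaffbdbdaedbbcfeadbebddb')
  19 → (9, 'cecbabfaffbdbdaedbbcfeadbebddb')
  20 → (28, 'cfeadbebddb')
  21 → (22, 'daedbbcfeadbebddb')
  22 → (37, 'db')
  23 → (25, 'dbbcfeadbebddb')
  24 → (20, 'dbdaedbbcfeadbebddb')
  25 → (32, 'dbebddb')
  26 → (36, 'ddb')
  27 → (30, 'eadbebddb')
  28 → (0, 'ebcebfbafcecbabfaffbdbdaedbbcfeadbebddb')
  29 → (34, 'ebddb')
  30 → (3, 'ebfbafcecbabfaffbdbdaedbbcfeadbebddb')
  31 → (10, 'ecbabfaffbdbdaedbbcfeadbebddb')
  32 → (24, 'edbbcfeadbebddb')
  33 → (15, 'faffbdbdaedbbcfeadbebddb')
  34 → (5, 'fbafcecbabfaffbdbdaedbbcfeadbebddb')
  35 → (18, 'fbdbdaedbbcfeadbebddb')
  36 → (8, 'fcecbabfaffbdbdaedbbcfeadbebddb')
  37 → (29, 'feadbebddb')
  38 → (17, 'ffbdbdaedbbcfeadbebddb')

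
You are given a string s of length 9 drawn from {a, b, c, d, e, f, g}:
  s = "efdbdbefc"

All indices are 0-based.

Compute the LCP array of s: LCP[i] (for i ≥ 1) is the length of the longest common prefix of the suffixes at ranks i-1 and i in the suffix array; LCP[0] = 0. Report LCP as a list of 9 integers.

sorted suffixes:
  #0 SA[0]=3  'bdbefc'
  #1 SA[1]=5  'befc'
  #2 SA[2]=8  'c'
  #3 SA[3]=2  'dbdbefc'
  #4 SA[4]=4  'dbefc'
  #5 SA[5]=6  'efc'
  #6 SA[6]=0  'efdbdbefc'
  #7 SA[7]=7  'fc'
  #8 SA[8]=1  'fdbdbefc'

SA = [3, 5, 8, 2, 4, 6, 0, 7, 1]
[i] adj suffixes → lcp
  [1] 3/5 → 1 ('b')
  [2] 5/8 → 0 ('')
  [3] 8/2 → 0 ('')
  [4] 2/4 → 2 ('db')
  [5] 4/6 → 0 ('')
  [6] 6/0 → 2 ('ef')
  [7] 0/7 → 0 ('')
  [8] 7/1 → 1 ('f')

[0, 1, 0, 0, 2, 0, 2, 0, 1]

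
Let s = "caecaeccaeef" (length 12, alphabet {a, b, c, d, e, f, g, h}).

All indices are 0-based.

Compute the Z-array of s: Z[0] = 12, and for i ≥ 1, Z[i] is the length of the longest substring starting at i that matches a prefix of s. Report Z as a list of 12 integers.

[12, 0, 0, 4, 0, 0, 1, 3, 0, 0, 0, 0]

Z[0]=12
i=1: i≥r, start 0; Z[1]=0
i=2: i≥r, start 0; Z[2]=0
i=3: i≥r, start 0; Z[3]=4 extend→box=[3,7)
i=4: min(r-i=3, Z[1]=0)=0; Z[4]=0
i=5: min(r-i=2, Z[2]=0)=0; Z[5]=0
i=6: min(r-i=1, Z[3]=4)=1; Z[6]=1
i=7: i≥r, start 0; Z[7]=3 extend→box=[7,10)
i=8: min(r-i=2, Z[1]=0)=0; Z[8]=0
i=9: min(r-i=1, Z[2]=0)=0; Z[9]=0
i=10: i≥r, start 0; Z[10]=0
i=11: i≥r, start 0; Z[11]=0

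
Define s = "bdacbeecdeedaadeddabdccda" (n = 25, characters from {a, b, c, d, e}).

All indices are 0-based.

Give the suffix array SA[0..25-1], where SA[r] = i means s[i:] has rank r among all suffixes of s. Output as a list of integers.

[24, 12, 18, 2, 13, 0, 19, 4, 3, 21, 22, 7, 23, 11, 17, 1, 20, 16, 14, 8, 6, 10, 15, 5, 9]

sorted suffixes:
  #0 SA[0]=24  'a'
  #1 SA[1]=12  'aadeddabdccda'
  #2 SA[2]=18  'abdccda'
  #3 SA[3]=2  'acbeecdeedaadeddabdccda'
  #4 SA[4]=13  'adeddabdccda'
  #5 SA[5]=0  'bdacbeecdeedaadeddabdccda'
  #6 SA[6]=19  'bdccda'
  #7 SA[7]=4  'beecdeedaadeddabdccda'
  #8 SA[8]=3  'cbeecdeedaadeddabdccda'
  #9 SA[9]=21  'ccda'
  #10 SA[10]=22  'cda'
  #11 SA[11]=7  'cdeedaadeddabdccda'
  #12 SA[12]=23  'da'
  #13 SA[13]=11  'daadeddabdccda'
  #14 SA[14]=17  'dabdccda'
  #15 SA[15]=1  'dacbeecdeedaadeddabdccda'
  #16 SA[16]=20  'dccda'
  #17 SA[17]=16  'ddabdccda'
  #18 SA[18]=14  'deddabdccda'
  #19 SA[19]=8  'deedaadeddabdccda'
  #20 SA[20]=6  'ecdeedaadeddabdccda'
  #21 SA[21]=10  'edaadeddabdccda'
  #22 SA[22]=15  'eddabdccda'
  #23 SA[23]=5  'eecdeedaadeddabdccda'
  #24 SA[24]=9  'eedaadeddabdccda'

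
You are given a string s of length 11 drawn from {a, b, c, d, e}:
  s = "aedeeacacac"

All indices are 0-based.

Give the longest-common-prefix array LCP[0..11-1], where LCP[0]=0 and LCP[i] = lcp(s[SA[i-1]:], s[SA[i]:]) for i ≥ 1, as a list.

rank | idx | suffix
   0 |   9 | ac
   1 |   7 | acac
   2 |   5 | acacac
   3 |   0 | aedeeacacac
   4 |  10 | c
   5 |   8 | cac
   6 |   6 | cacac
   7 |   2 | deeacacac
   8 |   4 | eacacac
   9 |   1 | edeeacacac
  10 |   3 | eeacacac

SA = [9, 7, 5, 0, 10, 8, 6, 2, 4, 1, 3]
[i] adj suffixes → lcp
  [1] 9/7 → 2 ('ac')
  [2] 7/5 → 4 ('acac')
  [3] 5/0 → 1 ('a')
  [4] 0/10 → 0 ('')
  [5] 10/8 → 1 ('c')
  [6] 8/6 → 3 ('cac')
  [7] 6/2 → 0 ('')
  [8] 2/4 → 0 ('')
  [9] 4/1 → 1 ('e')
  [10] 1/3 → 1 ('e')

[0, 2, 4, 1, 0, 1, 3, 0, 0, 1, 1]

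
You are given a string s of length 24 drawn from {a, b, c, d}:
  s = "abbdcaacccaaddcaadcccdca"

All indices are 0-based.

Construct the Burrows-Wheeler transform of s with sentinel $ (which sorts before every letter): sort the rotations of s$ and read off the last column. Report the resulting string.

rank  rotation                   last
    0  $abbdcaacccaaddcaadcccdca  a
    1  a$abbdcaacccaaddcaadcccdc  c
    2  aacccaaddcaadcccdca$abbdc  c
    3  aadcccdca$abbdcaacccaaddc  c
    4  aaddcaadcccdca$abbdcaaccc  c
    5  abbdcaacccaaddcaadcccdca$  $
    6  acccaaddcaadcccdca$abbdca  a
    7  adcccdca$abbdcaacccaaddca  a
    8  addcaadcccdca$abbdcaaccca  a
    9  bbdcaacccaaddcaadcccdca$a  a
   10  bdcaacccaaddcaadcccdca$ab  b
   11  ca$abbdcaacccaaddcaadcccd  d
   12  caacccaaddcaadcccdca$abbd  d
   13  caadcccdca$abbdcaacccaadd  d
   14  caaddcaadcccdca$abbdcaacc  c
   15  ccaaddcaadcccdca$abbdcaac  c
   16  cccaaddcaadcccdca$abbdcaa  a
   17  cccdca$abbdcaacccaaddcaad  d
   18  ccdca$abbdcaacccaaddcaadc  c
   19  cdca$abbdcaacccaaddcaadcc  c
   20  dca$abbdcaacccaaddcaadccc  c
   21  dcaacccaaddcaadcccdca$abb  b
   22  dcaadcccdca$abbdcaacccaad  d
   23  dcccdca$abbdcaacccaaddcaa  a
   24  ddcaadcccdca$abbdcaacccaa  a

acccc$aaaabdddccadcccbdaa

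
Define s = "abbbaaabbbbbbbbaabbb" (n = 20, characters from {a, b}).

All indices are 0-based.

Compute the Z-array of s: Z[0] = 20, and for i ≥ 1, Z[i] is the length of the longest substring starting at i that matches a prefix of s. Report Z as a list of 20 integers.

[20, 0, 0, 0, 1, 1, 4, 0, 0, 0, 0, 0, 0, 0, 0, 1, 4, 0, 0, 0]

Z[0]=20
i=1: outside box; Z[1]=0
i=2: outside box; Z[2]=0
i=3: outside box; Z[3]=0
i=4: outside box; Z[4]=1 scan→box=[4,5)
i=5: outside box; Z[5]=1 scan→box=[5,6)
i=6: outside box; Z[6]=4 scan→box=[6,10)
i=7: min(r-i=3, Z[1]=0)=0; Z[7]=0
i=8: min(r-i=2, Z[2]=0)=0; Z[8]=0
i=9: min(r-i=1, Z[3]=0)=0; Z[9]=0
i=10: outside box; Z[10]=0
i=11: outside box; Z[11]=0
i=12: outside box; Z[12]=0
i=13: outside box; Z[13]=0
i=14: outside box; Z[14]=0
i=15: outside box; Z[15]=1 scan→box=[15,16)
i=16: outside box; Z[16]=4 scan→box=[16,20)
i=17: min(r-i=3, Z[1]=0)=0; Z[17]=0
i=18: min(r-i=2, Z[2]=0)=0; Z[18]=0
i=19: min(r-i=1, Z[3]=0)=0; Z[19]=0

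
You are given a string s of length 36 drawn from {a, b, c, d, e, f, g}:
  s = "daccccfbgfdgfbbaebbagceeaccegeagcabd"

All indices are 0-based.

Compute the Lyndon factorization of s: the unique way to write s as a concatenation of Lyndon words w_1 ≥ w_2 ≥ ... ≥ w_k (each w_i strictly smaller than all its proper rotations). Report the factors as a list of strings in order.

["d", "accccfbgfdgfbbaebbagceeaccegeagc", "abd"]

emit factor 1: 'd' (i=0, period=1)
emit factor 2: 'accccfbgfdgfbbaebbagceeaccegeagc' (i=1, period=32)
emit factor 3: 'abd' (i=33, period=3)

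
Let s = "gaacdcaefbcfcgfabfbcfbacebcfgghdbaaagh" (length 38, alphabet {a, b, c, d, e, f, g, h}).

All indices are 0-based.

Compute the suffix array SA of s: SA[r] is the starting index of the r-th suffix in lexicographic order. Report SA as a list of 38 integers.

[33, 1, 34, 15, 2, 22, 6, 35, 32, 21, 18, 9, 25, 16, 5, 3, 23, 19, 10, 26, 12, 31, 4, 24, 7, 14, 20, 17, 8, 11, 27, 0, 13, 28, 36, 29, 37, 30]

sorted suffixes:
  #0 SA[0]=33  'aaagh'
  #1 SA[1]=1  'aacdcaefbcfcgfabfbcfbacebcfgghdbaaagh'
  #2 SA[2]=34  'aagh'
  #3 SA[3]=15  'abfbcfbacebcfgghdbaaagh'
  #4 SA[4]=2  'acdcaefbcfcgfabfbcfbacebcfgghdbaaagh'
  #5 SA[5]=22  'acebcfgghdbaaagh'
  #6 SA[6]=6  'aefbcfcgfabfbcfbacebcfgghdbaaagh'
  #7 SA[7]=35  'agh'
  #8 SA[8]=32  'baaagh'
  #9 SA[9]=21  'bacebcfgghdbaaagh'
  #10 SA[10]=18  'bcfbacebcfgghdbaaagh'
  #11 SA[11]=9  'bcfcgfabfbcfbacebcfgghdbaaagh'
  #12 SA[12]=25  'bcfgghdbaaagh'
  #13 SA[13]=16  'bfbcfbacebcfgghdbaaagh'
  #14 SA[14]=5  'caefbcfcgfabfbcfbacebcfgghdbaaagh'
  #15 SA[15]=3  'cdcaefbcfcgfabfbcfbacebcfgghdbaaagh'
  #16 SA[16]=23  'cebcfgghdbaaagh'
  #17 SA[17]=19  'cfbacebcfgghdbaaagh'
  #18 SA[18]=10  'cfcgfabfbcfbacebcfgghdbaaagh'
  #19 SA[19]=26  'cfgghdbaaagh'
  #20 SA[20]=12  'cgfabfbcfbacebcfgghdbaaagh'
  #21 SA[21]=31  'dbaaagh'
  #22 SA[22]=4  'dcaefbcfcgfabfbcfbacebcfgghdbaaagh'
  #23 SA[23]=24  'ebcfgghdbaaagh'
  #24 SA[24]=7  'efbcfcgfabfbcfbacebcfgghdbaaagh'
  #25 SA[25]=14  'fabfbcfbacebcfgghdbaaagh'
  #26 SA[26]=20  'fbacebcfgghdbaaagh'
  #27 SA[27]=17  'fbcfbacebcfgghdbaaagh'
  #28 SA[28]=8  'fbcfcgfabfbcfbacebcfgghdbaaagh'
  #29 SA[29]=11  'fcgfabfbcfbacebcfgghdbaaagh'
  #30 SA[30]=27  'fgghdbaaagh'
  #31 SA[31]=0  'gaacdcaefbcfcgfabfbcfbacebcfgghdbaaagh'
  #32 SA[32]=13  'gfabfbcfbacebcfgghdbaaagh'
  #33 SA[33]=28  'gghdbaaagh'
  #34 SA[34]=36  'gh'
  #35 SA[35]=29  'ghdbaaagh'
  #36 SA[36]=37  'h'
  #37 SA[37]=30  'hdbaaagh'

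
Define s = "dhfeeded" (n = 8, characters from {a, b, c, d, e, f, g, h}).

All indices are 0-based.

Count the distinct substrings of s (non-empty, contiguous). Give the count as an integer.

rank | idx | suffix
   0 |   7 | d
   1 |   5 | ded
   2 |   0 | dhfeeded
   3 |   6 | ed
   4 |   4 | eded
   5 |   3 | eeded
   6 |   2 | feeded
   7 |   1 | hfeeded

SA = [7, 5, 0, 6, 4, 3, 2, 1]
[i] adj suffixes → lcp
  [1] 7/5 → 1 ('d')
  [2] 5/0 → 1 ('d')
  [3] 0/6 → 0 ('')
  [4] 6/4 → 2 ('ed')
  [5] 4/3 → 1 ('e')
  [6] 3/2 → 0 ('')
  [7] 2/1 → 0 ('')

n(n+1)/2 = 8·9/2 = 36
Σ LCP = 0 + 1 + 1 + 0 + 2 + 1 + 0 + 0 = 5
distinct = 36 − 5 = 31

31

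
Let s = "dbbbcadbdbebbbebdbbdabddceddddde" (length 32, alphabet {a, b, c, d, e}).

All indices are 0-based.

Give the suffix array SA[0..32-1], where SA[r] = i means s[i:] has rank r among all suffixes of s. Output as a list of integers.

[20, 5, 1, 11, 2, 17, 12, 3, 18, 15, 7, 21, 9, 13, 4, 24, 19, 0, 16, 6, 8, 23, 22, 26, 27, 28, 29, 30, 31, 10, 14, 25]

rank→(start, suffix):
  0 → (20, 'abddceddddde')
  1 → (5, 'adbdbebbbebdbbdabddceddddde')
  2 → (1, 'bbbcadbdbebbbebdbbdabddceddddde')
  3 → (11, 'bbbebdbbdabddceddddde')
  4 → (2, 'bbcadbdbebbbebdbbdabddceddddde')
  5 → (17, 'bbdabddceddddde')
  6 → (12, 'bbebdbbdabddceddddde')
  7 → (3, 'bcadbdbebbbebdbbdabddceddddde')
  8 → (18, 'bdabddceddddde')
  9 → (15, 'bdbbdabddceddddde')
  10 → (7, 'bdbebbbebdbbdabddceddddde')
  11 → (21, 'bddceddddde')
  12 → (9, 'bebbbebdbbdabddceddddde')
  13 → (13, 'bebdbbdabddceddddde')
  14 → (4, 'cadbdbebbbebdbbdabddceddddde')
  15 → (24, 'ceddddde')
  16 → (19, 'dabddceddddde')
  17 → (0, 'dbbbcadbdbebbbebdbbdabddceddddde')
  18 → (16, 'dbbdabddceddddde')
  19 → (6, 'dbdbebbbebdbbdabddceddddde')
  20 → (8, 'dbebbbebdbbdabddceddddde')
  21 → (23, 'dceddddde')
  22 → (22, 'ddceddddde')
  23 → (26, 'ddddde')
  24 → (27, 'dddde')
  25 → (28, 'ddde')
  26 → (29, 'dde')
  27 → (30, 'de')
  28 → (31, 'e')
  29 → (10, 'ebbbebdbbdabddceddddde')
  30 → (14, 'ebdbbdabddceddddde')
  31 → (25, 'eddddde')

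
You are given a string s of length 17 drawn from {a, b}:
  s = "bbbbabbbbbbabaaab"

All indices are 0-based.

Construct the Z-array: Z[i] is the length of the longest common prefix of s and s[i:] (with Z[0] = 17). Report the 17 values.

[17, 3, 2, 1, 0, 4, 4, 6, 3, 2, 1, 0, 1, 0, 0, 0, 1]

Z[0]=17
i=1: outside box; Z[1]=3 extend→box=[1,4)
i=2: min(r-i=2, Z[1]=3)=2; Z[2]=2
i=3: min(r-i=1, Z[2]=2)=1; Z[3]=1
i=4: outside box; Z[4]=0
i=5: outside box; Z[5]=4 extend→box=[5,9)
i=6: min(r-i=3, Z[1]=3)=3; Z[6]=4 extend→box=[6,10)
i=7: min(r-i=3, Z[1]=3)=3; Z[7]=6 extend→box=[7,13)
i=8: min(r-i=5, Z[1]=3)=3; Z[8]=3
i=9: min(r-i=4, Z[2]=2)=2; Z[9]=2
i=10: min(r-i=3, Z[3]=1)=1; Z[10]=1
i=11: min(r-i=2, Z[4]=0)=0; Z[11]=0
i=12: min(r-i=1, Z[5]=4)=1; Z[12]=1
i=13: outside box; Z[13]=0
i=14: outside box; Z[14]=0
i=15: outside box; Z[15]=0
i=16: outside box; Z[16]=1 extend→box=[16,17)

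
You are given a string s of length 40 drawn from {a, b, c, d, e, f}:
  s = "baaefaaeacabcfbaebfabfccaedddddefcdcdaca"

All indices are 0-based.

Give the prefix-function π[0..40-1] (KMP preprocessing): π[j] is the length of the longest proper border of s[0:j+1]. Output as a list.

π[0] = 0
j=1 s[j]='a': π[1]=0 (border '')
j=2 s[j]='a': π[2]=0 (border '')
j=3 s[j]='e': π[3]=0 (border '')
j=4 s[j]='f': π[4]=0 (border '')
j=5 s[j]='a': π[5]=0 (border '')
j=6 s[j]='a': π[6]=0 (border '')
j=7 s[j]='e': π[7]=0 (border '')
j=8 s[j]='a': π[8]=0 (border '')
j=9 s[j]='c': π[9]=0 (border '')
j=10 s[j]='a': π[10]=0 (border '')
j=11 s[j]='b': π[11]=1 (border 'b')
j=12 s[j]='c': k: 1→0; π[12]=0 (border '')
j=13 s[j]='f': π[13]=0 (border '')
j=14 s[j]='b': π[14]=1 (border 'b')
j=15 s[j]='a': π[15]=2 (border 'ba')
j=16 s[j]='e': k: 2→0; π[16]=0 (border '')
j=17 s[j]='b': π[17]=1 (border 'b')
j=18 s[j]='f': k: 1→0; π[18]=0 (border '')
j=19 s[j]='a': π[19]=0 (border '')
j=20 s[j]='b': π[20]=1 (border 'b')
j=21 s[j]='f': k: 1→0; π[21]=0 (border '')
j=22 s[j]='c': π[22]=0 (border '')
j=23 s[j]='c': π[23]=0 (border '')
j=24 s[j]='a': π[24]=0 (border '')
j=25 s[j]='e': π[25]=0 (border '')
j=26 s[j]='d': π[26]=0 (border '')
j=27 s[j]='d': π[27]=0 (border '')
j=28 s[j]='d': π[28]=0 (border '')
j=29 s[j]='d': π[29]=0 (border '')
j=30 s[j]='d': π[30]=0 (border '')
j=31 s[j]='e': π[31]=0 (border '')
j=32 s[j]='f': π[32]=0 (border '')
j=33 s[j]='c': π[33]=0 (border '')
j=34 s[j]='d': π[34]=0 (border '')
j=35 s[j]='c': π[35]=0 (border '')
j=36 s[j]='d': π[36]=0 (border '')
j=37 s[j]='a': π[37]=0 (border '')
j=38 s[j]='c': π[38]=0 (border '')
j=39 s[j]='a': π[39]=0 (border '')

[0, 0, 0, 0, 0, 0, 0, 0, 0, 0, 0, 1, 0, 0, 1, 2, 0, 1, 0, 0, 1, 0, 0, 0, 0, 0, 0, 0, 0, 0, 0, 0, 0, 0, 0, 0, 0, 0, 0, 0]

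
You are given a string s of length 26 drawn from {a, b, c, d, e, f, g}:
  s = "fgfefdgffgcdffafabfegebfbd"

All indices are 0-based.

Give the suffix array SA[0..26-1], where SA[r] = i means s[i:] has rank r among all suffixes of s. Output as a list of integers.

[16, 14, 24, 22, 17, 10, 25, 11, 5, 21, 3, 19, 15, 13, 23, 4, 2, 18, 12, 7, 8, 0, 9, 20, 1, 6]

rank→(start, suffix):
  0 → (16, 'abfegebfbd')
  1 → (14, 'afabfegebfbd')
  2 → (24, 'bd')
  3 → (22, 'bfbd')
  4 → (17, 'bfegebfbd')
  5 → (10, 'cdffafabfegebfbd')
  6 → (25, 'd')
  7 → (11, 'dffafabfegebfbd')
  8 → (5, 'dgffgcdffafabfegebfbd')
  9 → (21, 'ebfbd')
  10 → (3, 'efdgffgcdffafabfegebfbd')
  11 → (19, 'egebfbd')
  12 → (15, 'fabfegebfbd')
  13 → (13, 'fafabfegebfbd')
  14 → (23, 'fbd')
  15 → (4, 'fdgffgcdffafabfegebfbd')
  16 → (2, 'fefdgffgcdffafabfegebfbd')
  17 → (18, 'fegebfbd')
  18 → (12, 'ffafabfegebfbd')
  19 → (7, 'ffgcdffafabfegebfbd')
  20 → (8, 'fgcdffafabfegebfbd')
  21 → (0, 'fgfefdgffgcdffafabfegebfbd')
  22 → (9, 'gcdffafabfegebfbd')
  23 → (20, 'gebfbd')
  24 → (1, 'gfefdgffgcdffafabfegebfbd')
  25 → (6, 'gffgcdffafabfegebfbd')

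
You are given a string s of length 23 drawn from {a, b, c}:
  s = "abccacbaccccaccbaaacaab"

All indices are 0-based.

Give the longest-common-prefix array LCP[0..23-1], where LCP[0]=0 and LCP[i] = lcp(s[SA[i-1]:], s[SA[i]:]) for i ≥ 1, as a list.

[0, 2, 2, 1, 2, 1, 2, 2, 3, 0, 1, 2, 1, 0, 2, 3, 1, 3, 1, 4, 2, 2, 3]

sorted suffixes:
  #0 SA[0]=16  'aaacaab'
  #1 SA[1]=20  'aab'
  #2 SA[2]=17  'aacaab'
  #3 SA[3]=21  'ab'
  #4 SA[4]=0  'abccacbaccccaccbaaacaab'
  #5 SA[5]=18  'acaab'
  #6 SA[6]=4  'acbaccccaccbaaacaab'
  #7 SA[7]=12  'accbaaacaab'
  #8 SA[8]=7  'accccaccbaaacaab'
  #9 SA[9]=22  'b'
  #10 SA[10]=15  'baaacaab'
  #11 SA[11]=6  'baccccaccbaaacaab'
  #12 SA[12]=1  'bccacbaccccaccbaaacaab'
  #13 SA[13]=19  'caab'
  #14 SA[14]=3  'cacbaccccaccbaaacaab'
  #15 SA[15]=11  'caccbaaacaab'
  #16 SA[16]=14  'cbaaacaab'
  #17 SA[17]=5  'cbaccccaccbaaacaab'
  #18 SA[18]=2  'ccacbaccccaccbaaacaab'
  #19 SA[19]=10  'ccaccbaaacaab'
  #20 SA[20]=13  'ccbaaacaab'
  #21 SA[21]=9  'cccaccbaaacaab'
  #22 SA[22]=8  'ccccaccbaaacaab'

SA = [16, 20, 17, 21, 0, 18, 4, 12, 7, 22, 15, 6, 1, 19, 3, 11, 14, 5, 2, 10, 13, 9, 8]
[i] adj suffixes → lcp
  [1] 16/20 → 2 ('aa')
  [2] 20/17 → 2 ('aa')
  [3] 17/21 → 1 ('a')
  [4] 21/0 → 2 ('ab')
  [5] 0/18 → 1 ('a')
  [6] 18/4 → 2 ('ac')
  [7] 4/12 → 2 ('ac')
  [8] 12/7 → 3 ('acc')
  [9] 7/22 → 0 ('')
  [10] 22/15 → 1 ('b')
  [11] 15/6 → 2 ('ba')
  [12] 6/1 → 1 ('b')
  [13] 1/19 → 0 ('')
  [14] 19/3 → 2 ('ca')
  [15] 3/11 → 3 ('cac')
  [16] 11/14 → 1 ('c')
  [17] 14/5 → 3 ('cba')
  [18] 5/2 → 1 ('c')
  [19] 2/10 → 4 ('ccac')
  [20] 10/13 → 2 ('cc')
  [21] 13/9 → 2 ('cc')
  [22] 9/8 → 3 ('ccc')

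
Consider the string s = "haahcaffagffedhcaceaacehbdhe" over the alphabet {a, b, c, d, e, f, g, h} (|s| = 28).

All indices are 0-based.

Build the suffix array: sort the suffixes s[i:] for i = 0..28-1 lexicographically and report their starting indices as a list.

[19, 1, 16, 20, 5, 8, 2, 24, 15, 4, 17, 21, 13, 25, 27, 18, 12, 22, 7, 11, 6, 10, 9, 0, 23, 14, 3, 26]

rank→(start, suffix):
  0 → (19, 'aacehbdhe')
  1 → (1, 'aahcaffagffedhcaceaacehbdhe')
  2 → (16, 'aceaacehbdhe')
  3 → (20, 'acehbdhe')
  4 → (5, 'affagffedhcaceaacehbdhe')
  5 → (8, 'agffedhcaceaacehbdhe')
  6 → (2, 'ahcaffagffedhcaceaacehbdhe')
  7 → (24, 'bdhe')
  8 → (15, 'caceaacehbdhe')
  9 → (4, 'caffagffedhcaceaacehbdhe')
  10 → (17, 'ceaacehbdhe')
  11 → (21, 'cehbdhe')
  12 → (13, 'dhcaceaacehbdhe')
  13 → (25, 'dhe')
  14 → (27, 'e')
  15 → (18, 'eaacehbdhe')
  16 → (12, 'edhcaceaacehbdhe')
  17 → (22, 'ehbdhe')
  18 → (7, 'fagffedhcaceaacehbdhe')
  19 → (11, 'fedhcaceaacehbdhe')
  20 → (6, 'ffagffedhcaceaacehbdhe')
  21 → (10, 'ffedhcaceaacehbdhe')
  22 → (9, 'gffedhcaceaacehbdhe')
  23 → (0, 'haahcaffagffedhcaceaacehbdhe')
  24 → (23, 'hbdhe')
  25 → (14, 'hcaceaacehbdhe')
  26 → (3, 'hcaffagffedhcaceaacehbdhe')
  27 → (26, 'he')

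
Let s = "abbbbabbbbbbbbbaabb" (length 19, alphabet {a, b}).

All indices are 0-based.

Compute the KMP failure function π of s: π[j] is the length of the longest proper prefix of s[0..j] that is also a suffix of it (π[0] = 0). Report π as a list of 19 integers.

π[0] = 0
j=1 s[j]='b': π[1]=0 (border '')
j=2 s[j]='b': π[2]=0 (border '')
j=3 s[j]='b': π[3]=0 (border '')
j=4 s[j]='b': π[4]=0 (border '')
j=5 s[j]='a': π[5]=1 (border 'a')
j=6 s[j]='b': π[6]=2 (border 'ab')
j=7 s[j]='b': π[7]=3 (border 'abb')
j=8 s[j]='b': π[8]=4 (border 'abbb')
j=9 s[j]='b': π[9]=5 (border 'abbbb')
j=10 s[j]='b': k: 5→0; π[10]=0 (border '')
j=11 s[j]='b': π[11]=0 (border '')
j=12 s[j]='b': π[12]=0 (border '')
j=13 s[j]='b': π[13]=0 (border '')
j=14 s[j]='b': π[14]=0 (border '')
j=15 s[j]='a': π[15]=1 (border 'a')
j=16 s[j]='a': k: 1→0; π[16]=1 (border 'a')
j=17 s[j]='b': π[17]=2 (border 'ab')
j=18 s[j]='b': π[18]=3 (border 'abb')

[0, 0, 0, 0, 0, 1, 2, 3, 4, 5, 0, 0, 0, 0, 0, 1, 1, 2, 3]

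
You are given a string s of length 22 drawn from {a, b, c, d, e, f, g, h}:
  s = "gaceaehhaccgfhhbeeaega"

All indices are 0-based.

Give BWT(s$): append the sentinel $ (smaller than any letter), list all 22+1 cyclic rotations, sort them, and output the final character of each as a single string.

rank  rotation                 last
    0  $gaceaehhaccgfhhbeeaega  a
    1  a$gaceaehhaccgfhhbeeaeg  g
    2  accgfhhbeeaega$gaceaehh  h
    3  aceaehhaccgfhhbeeaega$g  g
    4  aega$gaceaehhaccgfhhbee  e
    5  aehhaccgfhhbeeaega$gace  e
    6  beeaega$gaceaehhaccgfhh  h
    7  ccgfhhbeeaega$gaceaehha  a
    8  ceaehhaccgfhhbeeaega$ga  a
    9  cgfhhbeeaega$gaceaehhac  c
   10  eaega$gaceaehhaccgfhhbe  e
   11  eaehhaccgfhhbeeaega$gac  c
   12  eeaega$gaceaehhaccgfhhb  b
   13  ega$gaceaehhaccgfhhbeea  a
   14  ehhaccgfhhbeeaega$gacea  a
   15  fhhbeeaega$gaceaehhaccg  g
   16  ga$gaceaehhaccgfhhbeeae  e
   17  gaceaehhaccgfhhbeeaega$  $
   18  gfhhbeeaega$gaceaehhacc  c
   19  haccgfhhbeeaega$gaceaeh  h
   20  hbeeaega$gaceaehhaccgfh  h
   21  hhaccgfhhbeeaega$gaceae  e
   22  hhbeeaega$gaceaehhaccgf  f

aghgeehaacecbaage$chhef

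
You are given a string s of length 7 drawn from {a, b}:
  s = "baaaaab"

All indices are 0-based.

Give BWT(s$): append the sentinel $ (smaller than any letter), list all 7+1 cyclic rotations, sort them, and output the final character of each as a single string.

bbaaaaa$

rank  rotation  last
    0  $baaaaab  b
    1  aaaaab$b  b
    2  aaaab$ba  a
    3  aaab$baa  a
    4  aab$baaa  a
    5  ab$baaaa  a
    6  b$baaaaa  a
    7  baaaaab$  $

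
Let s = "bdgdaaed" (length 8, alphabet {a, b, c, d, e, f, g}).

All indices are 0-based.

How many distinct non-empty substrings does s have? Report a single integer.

33

rank→(start, suffix):
  0 → (4, 'aaed')
  1 → (5, 'aed')
  2 → (0, 'bdgdaaed')
  3 → (7, 'd')
  4 → (3, 'daaed')
  5 → (1, 'dgdaaed')
  6 → (6, 'ed')
  7 → (2, 'gdaaed')

SA = [4, 5, 0, 7, 3, 1, 6, 2]
[i] adj suffixes → lcp
  [1] 4/5 → 1 ('a')
  [2] 5/0 → 0 ('')
  [3] 0/7 → 0 ('')
  [4] 7/3 → 1 ('d')
  [5] 3/1 → 1 ('d')
  [6] 1/6 → 0 ('')
  [7] 6/2 → 0 ('')

n(n+1)/2 = 8·9/2 = 36
Σ LCP = 0 + 1 + 0 + 0 + 1 + 1 + 0 + 0 = 3
distinct = 36 − 3 = 33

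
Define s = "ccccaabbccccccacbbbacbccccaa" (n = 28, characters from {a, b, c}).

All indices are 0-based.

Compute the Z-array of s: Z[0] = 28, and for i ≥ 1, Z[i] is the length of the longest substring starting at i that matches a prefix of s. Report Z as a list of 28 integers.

Z[0]=28
i=1: outside box; Z[1]=3 extend→box=[1,4)
i=2: min(r-i=2, Z[1]=3)=2; Z[2]=2
i=3: min(r-i=1, Z[2]=2)=1; Z[3]=1
i=4: outside box; Z[4]=0
i=5: outside box; Z[5]=0
i=6: outside box; Z[6]=0
i=7: outside box; Z[7]=0
i=8: outside box; Z[8]=4 extend→box=[8,12)
i=9: min(r-i=3, Z[1]=3)=3; Z[9]=4 extend→box=[9,13)
i=10: min(r-i=3, Z[1]=3)=3; Z[10]=5 extend→box=[10,15)
i=11: min(r-i=4, Z[1]=3)=3; Z[11]=3
i=12: min(r-i=3, Z[2]=2)=2; Z[12]=2
i=13: min(r-i=2, Z[3]=1)=1; Z[13]=1
i=14: min(r-i=1, Z[4]=0)=0; Z[14]=0
i=15: outside box; Z[15]=1 extend→box=[15,16)
i=16: outside box; Z[16]=0
i=17: outside box; Z[17]=0
i=18: outside box; Z[18]=0
i=19: outside box; Z[19]=0
i=20: outside box; Z[20]=1 extend→box=[20,21)
i=21: outside box; Z[21]=0
i=22: outside box; Z[22]=6 extend→box=[22,28)
i=23: min(r-i=5, Z[1]=3)=3; Z[23]=3
i=24: min(r-i=4, Z[2]=2)=2; Z[24]=2
i=25: min(r-i=3, Z[3]=1)=1; Z[25]=1
i=26: min(r-i=2, Z[4]=0)=0; Z[26]=0
i=27: min(r-i=1, Z[5]=0)=0; Z[27]=0

[28, 3, 2, 1, 0, 0, 0, 0, 4, 4, 5, 3, 2, 1, 0, 1, 0, 0, 0, 0, 1, 0, 6, 3, 2, 1, 0, 0]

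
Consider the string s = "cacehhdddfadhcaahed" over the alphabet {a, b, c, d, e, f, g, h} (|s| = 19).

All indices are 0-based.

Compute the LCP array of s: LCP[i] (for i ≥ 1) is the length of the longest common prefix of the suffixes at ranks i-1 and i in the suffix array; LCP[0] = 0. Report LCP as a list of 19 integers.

sorted suffixes:
  #0 SA[0]=14  'aahed'
  #1 SA[1]=1  'acehhdddfadhcaahed'
  #2 SA[2]=10  'adhcaahed'
  #3 SA[3]=15  'ahed'
  #4 SA[4]=13  'caahed'
  #5 SA[5]=0  'cacehhdddfadhcaahed'
  #6 SA[6]=2  'cehhdddfadhcaahed'
  #7 SA[7]=18  'd'
  #8 SA[8]=6  'dddfadhcaahed'
  #9 SA[9]=7  'ddfadhcaahed'
  #10 SA[10]=8  'dfadhcaahed'
  #11 SA[11]=11  'dhcaahed'
  #12 SA[12]=17  'ed'
  #13 SA[13]=3  'ehhdddfadhcaahed'
  #14 SA[14]=9  'fadhcaahed'
  #15 SA[15]=12  'hcaahed'
  #16 SA[16]=5  'hdddfadhcaahed'
  #17 SA[17]=16  'hed'
  #18 SA[18]=4  'hhdddfadhcaahed'

SA = [14, 1, 10, 15, 13, 0, 2, 18, 6, 7, 8, 11, 17, 3, 9, 12, 5, 16, 4]
[i] adj suffixes → lcp
  [1] 14/1 → 1 ('a')
  [2] 1/10 → 1 ('a')
  [3] 10/15 → 1 ('a')
  [4] 15/13 → 0 ('')
  [5] 13/0 → 2 ('ca')
  [6] 0/2 → 1 ('c')
  [7] 2/18 → 0 ('')
  [8] 18/6 → 1 ('d')
  [9] 6/7 → 2 ('dd')
  [10] 7/8 → 1 ('d')
  [11] 8/11 → 1 ('d')
  [12] 11/17 → 0 ('')
  [13] 17/3 → 1 ('e')
  [14] 3/9 → 0 ('')
  [15] 9/12 → 0 ('')
  [16] 12/5 → 1 ('h')
  [17] 5/16 → 1 ('h')
  [18] 16/4 → 1 ('h')

[0, 1, 1, 1, 0, 2, 1, 0, 1, 2, 1, 1, 0, 1, 0, 0, 1, 1, 1]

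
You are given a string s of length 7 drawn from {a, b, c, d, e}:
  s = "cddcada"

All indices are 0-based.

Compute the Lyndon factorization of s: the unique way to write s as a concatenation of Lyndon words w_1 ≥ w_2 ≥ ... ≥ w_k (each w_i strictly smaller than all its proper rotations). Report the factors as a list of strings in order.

emit factor 1: 'cdd' (i=0, period=3)
emit factor 2: 'c' (i=3, period=1)
emit factor 3: 'ad' (i=4, period=2)
emit factor 4: 'a' (i=6, period=1)

["cdd", "c", "ad", "a"]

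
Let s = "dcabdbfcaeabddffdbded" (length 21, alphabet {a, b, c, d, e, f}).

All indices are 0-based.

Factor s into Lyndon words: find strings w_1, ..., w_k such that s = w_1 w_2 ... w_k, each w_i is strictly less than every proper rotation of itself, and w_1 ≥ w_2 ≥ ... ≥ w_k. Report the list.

emit factor 1: 'd' (i=0, period=1)
emit factor 2: 'c' (i=1, period=1)
emit factor 3: 'abdbfcaeabddffdbded' (i=2, period=19)

["d", "c", "abdbfcaeabddffdbded"]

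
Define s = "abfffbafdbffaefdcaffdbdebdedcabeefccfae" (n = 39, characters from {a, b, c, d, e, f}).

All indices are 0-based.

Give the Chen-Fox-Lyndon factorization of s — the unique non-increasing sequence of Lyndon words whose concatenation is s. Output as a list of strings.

["abfffbafdbffaefdcaffdbdebdedc", "abeefccfae"]

emit factor 1: 'abfffbafdbffaefdcaffdbdebdedc' (i=0, period=29)
emit factor 2: 'abeefccfae' (i=29, period=10)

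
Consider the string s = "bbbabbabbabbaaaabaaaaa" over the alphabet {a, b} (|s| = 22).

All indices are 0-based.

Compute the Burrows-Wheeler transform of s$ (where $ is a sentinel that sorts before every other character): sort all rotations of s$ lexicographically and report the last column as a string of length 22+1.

aaaaabbaaabbbabbbbaaab$

rank  rotation                 last
    0  $bbbabbabbabbaaaabaaaaa  a
    1  a$bbbabbabbabbaaaabaaaa  a
    2  aa$bbbabbabbabbaaaabaaa  a
    3  aaa$bbbabbabbabbaaaabaa  a
    4  aaaa$bbbabbabbabbaaaaba  a
    5  aaaaa$bbbabbabbabbaaaab  b
    6  aaaabaaaaa$bbbabbabbabb  b
    7  aaabaaaaa$bbbabbabbabba  a
    8  aabaaaaa$bbbabbabbabbaa  a
    9  abaaaaa$bbbabbabbabbaaa  a
   10  abbaaaabaaaaa$bbbabbabb  b
   11  abbabbaaaabaaaaa$bbbabb  b
   12  abbabbabbaaaabaaaaa$bbb  b
   13  baaaaa$bbbabbabbabbaaaa  a
   14  baaaabaaaaa$bbbabbabbab  b
   15  babbaaaabaaaaa$bbbabbab  b
   16  babbabbaaaabaaaaa$bbbab  b
   17  babbabbabbaaaabaaaaa$bb  b
   18  bbaaaabaaaaa$bbbabbabba  a
   19  bbabbaaaabaaaaa$bbbabba  a
   20  bbabbabbaaaabaaaaa$bbba  a
   21  bbabbabbabbaaaabaaaaa$b  b
   22  bbbabbabbabbaaaabaaaaa$  $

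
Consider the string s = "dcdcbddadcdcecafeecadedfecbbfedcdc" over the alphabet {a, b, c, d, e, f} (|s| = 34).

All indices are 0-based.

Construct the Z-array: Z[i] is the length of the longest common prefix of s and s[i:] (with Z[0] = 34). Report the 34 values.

[34, 0, 2, 0, 0, 1, 1, 0, 4, 0, 2, 0, 0, 0, 0, 0, 0, 0, 0, 0, 1, 0, 1, 0, 0, 0, 0, 0, 0, 0, 4, 0, 2, 0]

Z[0]=34
i=1: fresh scan; Z[1]=0
i=2: fresh scan; Z[2]=2 scan→box=[2,4)
i=3: min(r-i=1, Z[1]=0)=0; Z[3]=0
i=4: fresh scan; Z[4]=0
i=5: fresh scan; Z[5]=1 scan→box=[5,6)
i=6: fresh scan; Z[6]=1 scan→box=[6,7)
i=7: fresh scan; Z[7]=0
i=8: fresh scan; Z[8]=4 scan→box=[8,12)
i=9: min(r-i=3, Z[1]=0)=0; Z[9]=0
i=10: min(r-i=2, Z[2]=2)=2; Z[10]=2
i=11: min(r-i=1, Z[3]=0)=0; Z[11]=0
i=12: fresh scan; Z[12]=0
i=13: fresh scan; Z[13]=0
i=14: fresh scan; Z[14]=0
i=15: fresh scan; Z[15]=0
i=16: fresh scan; Z[16]=0
i=17: fresh scan; Z[17]=0
i=18: fresh scan; Z[18]=0
i=19: fresh scan; Z[19]=0
i=20: fresh scan; Z[20]=1 scan→box=[20,21)
i=21: fresh scan; Z[21]=0
i=22: fresh scan; Z[22]=1 scan→box=[22,23)
i=23: fresh scan; Z[23]=0
i=24: fresh scan; Z[24]=0
i=25: fresh scan; Z[25]=0
i=26: fresh scan; Z[26]=0
i=27: fresh scan; Z[27]=0
i=28: fresh scan; Z[28]=0
i=29: fresh scan; Z[29]=0
i=30: fresh scan; Z[30]=4 scan→box=[30,34)
i=31: min(r-i=3, Z[1]=0)=0; Z[31]=0
i=32: min(r-i=2, Z[2]=2)=2; Z[32]=2
i=33: min(r-i=1, Z[3]=0)=0; Z[33]=0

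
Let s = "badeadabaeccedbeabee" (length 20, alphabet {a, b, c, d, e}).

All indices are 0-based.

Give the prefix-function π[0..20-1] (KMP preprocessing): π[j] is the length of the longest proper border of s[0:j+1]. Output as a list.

π[0] = 0
j=1 s[j]='a': π[1]=0 (border '')
j=2 s[j]='d': π[2]=0 (border '')
j=3 s[j]='e': π[3]=0 (border '')
j=4 s[j]='a': π[4]=0 (border '')
j=5 s[j]='d': π[5]=0 (border '')
j=6 s[j]='a': π[6]=0 (border '')
j=7 s[j]='b': π[7]=1 (border 'b')
j=8 s[j]='a': π[8]=2 (border 'ba')
j=9 s[j]='e': k: 2→0; π[9]=0 (border '')
j=10 s[j]='c': π[10]=0 (border '')
j=11 s[j]='c': π[11]=0 (border '')
j=12 s[j]='e': π[12]=0 (border '')
j=13 s[j]='d': π[13]=0 (border '')
j=14 s[j]='b': π[14]=1 (border 'b')
j=15 s[j]='e': k: 1→0; π[15]=0 (border '')
j=16 s[j]='a': π[16]=0 (border '')
j=17 s[j]='b': π[17]=1 (border 'b')
j=18 s[j]='e': k: 1→0; π[18]=0 (border '')
j=19 s[j]='e': π[19]=0 (border '')

[0, 0, 0, 0, 0, 0, 0, 1, 2, 0, 0, 0, 0, 0, 1, 0, 0, 1, 0, 0]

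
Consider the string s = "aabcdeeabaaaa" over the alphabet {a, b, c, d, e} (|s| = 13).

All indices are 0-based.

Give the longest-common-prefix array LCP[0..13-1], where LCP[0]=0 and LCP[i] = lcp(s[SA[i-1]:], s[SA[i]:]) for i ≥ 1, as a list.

[0, 1, 2, 3, 2, 1, 2, 0, 1, 0, 0, 0, 1]

rank→(start, suffix):
  0 → (12, 'a')
  1 → (11, 'aa')
  2 → (10, 'aaa')
  3 → (9, 'aaaa')
  4 → (0, 'aabcdeeabaaaa')
  5 → (7, 'abaaaa')
  6 → (1, 'abcdeeabaaaa')
  7 → (8, 'baaaa')
  8 → (2, 'bcdeeabaaaa')
  9 → (3, 'cdeeabaaaa')
  10 → (4, 'deeabaaaa')
  11 → (6, 'eabaaaa')
  12 → (5, 'eeabaaaa')

SA = [12, 11, 10, 9, 0, 7, 1, 8, 2, 3, 4, 6, 5]
i: (SA[i-1],SA[i]) lcp shared
  1: (12,11) 1 'a'
  2: (11,10) 2 'aa'
  3: (10,9) 3 'aaa'
  4: (9,0) 2 'aa'
  5: (0,7) 1 'a'
  6: (7,1) 2 'ab'
  7: (1,8) 0 ''
  8: (8,2) 1 'b'
  9: (2,3) 0 ''
  10: (3,4) 0 ''
  11: (4,6) 0 ''
  12: (6,5) 1 'e'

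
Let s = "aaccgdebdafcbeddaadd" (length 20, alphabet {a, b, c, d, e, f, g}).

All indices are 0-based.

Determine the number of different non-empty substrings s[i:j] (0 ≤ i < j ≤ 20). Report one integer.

194

rank→(start, suffix):
  0 → (0, 'aaccgdebdafcbeddaadd')
  1 → (16, 'aadd')
  2 → (1, 'accgdebdafcbeddaadd')
  3 → (17, 'add')
  4 → (9, 'afcbeddaadd')
  5 → (7, 'bdafcbeddaadd')
  6 → (12, 'beddaadd')
  7 → (11, 'cbeddaadd')
  8 → (2, 'ccgdebdafcbeddaadd')
  9 → (3, 'cgdebdafcbeddaadd')
  10 → (19, 'd')
  11 → (15, 'daadd')
  12 → (8, 'dafcbeddaadd')
  13 → (18, 'dd')
  14 → (14, 'ddaadd')
  15 → (5, 'debdafcbeddaadd')
  16 → (6, 'ebdafcbeddaadd')
  17 → (13, 'eddaadd')
  18 → (10, 'fcbeddaadd')
  19 → (4, 'gdebdafcbeddaadd')

SA = [0, 16, 1, 17, 9, 7, 12, 11, 2, 3, 19, 15, 8, 18, 14, 5, 6, 13, 10, 4]
i: (SA[i-1],SA[i]) lcp shared
  1: (0,16) 2 'aa'
  2: (16,1) 1 'a'
  3: (1,17) 1 'a'
  4: (17,9) 1 'a'
  5: (9,7) 0 ''
  6: (7,12) 1 'b'
  7: (12,11) 0 ''
  8: (11,2) 1 'c'
  9: (2,3) 1 'c'
  10: (3,19) 0 ''
  11: (19,15) 1 'd'
  12: (15,8) 2 'da'
  13: (8,18) 1 'd'
  14: (18,14) 2 'dd'
  15: (14,5) 1 'd'
  16: (5,6) 0 ''
  17: (6,13) 1 'e'
  18: (13,10) 0 ''
  19: (10,4) 0 ''

n(n+1)/2 = 20·21/2 = 210
Σ LCP = 0 + 2 + 1 + 1 + 1 + 0 + 1 + 0 + 1 + 1 + 0 + 1 + 2 + 1 + 2 + 1 + 0 + 1 + 0 + 0 = 16
distinct = 210 − 16 = 194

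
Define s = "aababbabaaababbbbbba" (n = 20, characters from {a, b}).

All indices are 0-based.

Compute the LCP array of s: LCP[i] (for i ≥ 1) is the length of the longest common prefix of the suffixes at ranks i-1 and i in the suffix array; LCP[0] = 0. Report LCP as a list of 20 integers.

sorted suffixes:
  #0 SA[0]=19  'a'
  #1 SA[1]=8  'aaababbbbbba'
  #2 SA[2]=0  'aababbabaaababbbbbba'
  #3 SA[3]=9  'aababbbbbba'
  #4 SA[4]=6  'abaaababbbbbba'
  #5 SA[5]=1  'ababbabaaababbbbbba'
  #6 SA[6]=10  'ababbbbbba'
  #7 SA[7]=3  'abbabaaababbbbbba'
  #8 SA[8]=12  'abbbbbba'
  #9 SA[9]=18  'ba'
  #10 SA[10]=7  'baaababbbbbba'
  #11 SA[11]=5  'babaaababbbbbba'
  #12 SA[12]=2  'babbabaaababbbbbba'
  #13 SA[13]=11  'babbbbbba'
  #14 SA[14]=17  'bba'
  #15 SA[15]=4  'bbabaaababbbbbba'
  #16 SA[16]=16  'bbba'
  #17 SA[17]=15  'bbbba'
  #18 SA[18]=14  'bbbbba'
  #19 SA[19]=13  'bbbbbba'

SA = [19, 8, 0, 9, 6, 1, 10, 3, 12, 18, 7, 5, 2, 11, 17, 4, 16, 15, 14, 13]
[i] adj suffixes → lcp
  [1] 19/8 → 1 ('a')
  [2] 8/0 → 2 ('aa')
  [3] 0/9 → 6 ('aababb')
  [4] 9/6 → 1 ('a')
  [5] 6/1 → 3 ('aba')
  [6] 1/10 → 5 ('ababb')
  [7] 10/3 → 2 ('ab')
  [8] 3/12 → 3 ('abb')
  [9] 12/18 → 0 ('')
  [10] 18/7 → 2 ('ba')
  [11] 7/5 → 2 ('ba')
  [12] 5/2 → 3 ('bab')
  [13] 2/11 → 4 ('babb')
  [14] 11/17 → 1 ('b')
  [15] 17/4 → 3 ('bba')
  [16] 4/16 → 2 ('bb')
  [17] 16/15 → 3 ('bbb')
  [18] 15/14 → 4 ('bbbb')
  [19] 14/13 → 5 ('bbbbb')

[0, 1, 2, 6, 1, 3, 5, 2, 3, 0, 2, 2, 3, 4, 1, 3, 2, 3, 4, 5]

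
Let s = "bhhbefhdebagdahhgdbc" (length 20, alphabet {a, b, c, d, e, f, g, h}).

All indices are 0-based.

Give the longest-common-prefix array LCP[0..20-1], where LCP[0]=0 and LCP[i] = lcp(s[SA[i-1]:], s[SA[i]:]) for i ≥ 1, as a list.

rank | idx | suffix
   0 |  10 | agdahhgdbc
   1 |  13 | ahhgdbc
   2 |   9 | bagdahhgdbc
   3 |  18 | bc
   4 |   3 | befhdebagdahhgdbc
   5 |   0 | bhhbefhdebagdahhgdbc
   6 |  19 | c
   7 |  12 | dahhgdbc
   8 |  17 | dbc
   9 |   7 | debagdahhgdbc
  10 |   8 | ebagdahhgdbc
  11 |   4 | efhdebagdahhgdbc
  12 |   5 | fhdebagdahhgdbc
  13 |  11 | gdahhgdbc
  14 |  16 | gdbc
  15 |   2 | hbefhdebagdahhgdbc
  16 |   6 | hdebagdahhgdbc
  17 |  15 | hgdbc
  18 |   1 | hhbefhdebagdahhgdbc
  19 |  14 | hhgdbc

SA = [10, 13, 9, 18, 3, 0, 19, 12, 17, 7, 8, 4, 5, 11, 16, 2, 6, 15, 1, 14]
rank  pair      lcp
   1  s[10:],s[13:]  1  'a'
   2  s[13:],s[9:]  0  ''
   3  s[9:],s[18:]  1  'b'
   4  s[18:],s[3:]  1  'b'
   5  s[3:],s[0:]  1  'b'
   6  s[0:],s[19:]  0  ''
   7  s[19:],s[12:]  0  ''
   8  s[12:],s[17:]  1  'd'
   9  s[17:],s[7:]  1  'd'
  10  s[7:],s[8:]  0  ''
  11  s[8:],s[4:]  1  'e'
  12  s[4:],s[5:]  0  ''
  13  s[5:],s[11:]  0  ''
  14  s[11:],s[16:]  2  'gd'
  15  s[16:],s[2:]  0  ''
  16  s[2:],s[6:]  1  'h'
  17  s[6:],s[15:]  1  'h'
  18  s[15:],s[1:]  1  'h'
  19  s[1:],s[14:]  2  'hh'

[0, 1, 0, 1, 1, 1, 0, 0, 1, 1, 0, 1, 0, 0, 2, 0, 1, 1, 1, 2]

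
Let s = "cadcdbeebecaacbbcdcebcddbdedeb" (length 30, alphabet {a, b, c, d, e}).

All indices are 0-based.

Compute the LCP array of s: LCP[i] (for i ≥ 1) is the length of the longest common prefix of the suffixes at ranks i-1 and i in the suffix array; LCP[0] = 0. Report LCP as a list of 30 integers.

[0, 1, 1, 0, 1, 1, 3, 1, 1, 2, 0, 2, 1, 1, 2, 2, 1, 0, 2, 1, 2, 1, 1, 2, 0, 2, 2, 1, 1, 1]

rank | idx | suffix
   0 |  11 | aacbbcdcebcddbdedeb
   1 |  12 | acbbcdcebcddbdedeb
   2 |   1 | adcdbeebecaacbbcdcebcddbdedeb
   3 |  29 | b
   4 |  14 | bbcdcebcddbdedeb
   5 |  15 | bcdcebcddbdedeb
   6 |  20 | bcddbdedeb
   7 |  24 | bdedeb
   8 |   8 | becaacbbcdcebcddbdedeb
   9 |   5 | beebecaacbbcdcebcddbdedeb
  10 |  10 | caacbbcdcebcddbdedeb
  11 |   0 | cadcdbeebecaacbbcdcebcddbdedeb
  12 |  13 | cbbcdcebcddbdedeb
  13 |   3 | cdbeebecaacbbcdcebcddbdedeb
  14 |  16 | cdcebcddbdedeb
  15 |  21 | cddbdedeb
  16 |  18 | cebcddbdedeb
  17 |  23 | dbdedeb
  18 |   4 | dbeebecaacbbcdcebcddbdedeb
  19 |   2 | dcdbeebecaacbbcdcebcddbdedeb
  20 |  17 | dcebcddbdedeb
  21 |  22 | ddbdedeb
  22 |  27 | deb
  23 |  25 | dedeb
  24 |  28 | eb
  25 |  19 | ebcddbdedeb
  26 |   7 | ebecaacbbcdcebcddbdedeb
  27 |   9 | ecaacbbcdcebcddbdedeb
  28 |  26 | edeb
  29 |   6 | eebecaacbbcdcebcddbdedeb

SA = [11, 12, 1, 29, 14, 15, 20, 24, 8, 5, 10, 0, 13, 3, 16, 21, 18, 23, 4, 2, 17, 22, 27, 25, 28, 19, 7, 9, 26, 6]
[i] adj suffixes → lcp
  [1] 11/12 → 1 ('a')
  [2] 12/1 → 1 ('a')
  [3] 1/29 → 0 ('')
  [4] 29/14 → 1 ('b')
  [5] 14/15 → 1 ('b')
  [6] 15/20 → 3 ('bcd')
  [7] 20/24 → 1 ('b')
  [8] 24/8 → 1 ('b')
  [9] 8/5 → 2 ('be')
  [10] 5/10 → 0 ('')
  [11] 10/0 → 2 ('ca')
  [12] 0/13 → 1 ('c')
  [13] 13/3 → 1 ('c')
  [14] 3/16 → 2 ('cd')
  [15] 16/21 → 2 ('cd')
  [16] 21/18 → 1 ('c')
  [17] 18/23 → 0 ('')
  [18] 23/4 → 2 ('db')
  [19] 4/2 → 1 ('d')
  [20] 2/17 → 2 ('dc')
  [21] 17/22 → 1 ('d')
  [22] 22/27 → 1 ('d')
  [23] 27/25 → 2 ('de')
  [24] 25/28 → 0 ('')
  [25] 28/19 → 2 ('eb')
  [26] 19/7 → 2 ('eb')
  [27] 7/9 → 1 ('e')
  [28] 9/26 → 1 ('e')
  [29] 26/6 → 1 ('e')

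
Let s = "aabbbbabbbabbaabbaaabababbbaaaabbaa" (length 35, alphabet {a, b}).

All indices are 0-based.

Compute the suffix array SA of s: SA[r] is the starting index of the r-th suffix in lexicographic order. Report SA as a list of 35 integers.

rank→(start, suffix):
  0 → (34, 'a')
  1 → (33, 'aa')
  2 → (27, 'aaaabbaa')
  3 → (17, 'aaabababbbaaaabbaa')
  4 → (28, 'aaabbaa')
  5 → (18, 'aabababbbaaaabbaa')
  6 → (29, 'aabbaa')
  7 → (13, 'aabbaaabababbbaaaabbaa')
  8 → (0, 'aabbbbabbbabbaabbaaabababbbaaaabbaa')
  9 → (19, 'abababbbaaaabbaa')
  10 → (21, 'ababbbaaaabbaa')
  11 → (30, 'abbaa')
  12 → (14, 'abbaaabababbbaaaabbaa')
  13 → (10, 'abbaabbaaabababbbaaaabbaa')
  14 → (23, 'abbbaaaabbaa')
  15 → (6, 'abbbabbaabbaaabababbbaaaabbaa')
  16 → (1, 'abbbbabbbabbaabbaaabababbbaaaabbaa')
  17 → (32, 'baa')
  18 → (26, 'baaaabbaa')
  19 → (16, 'baaabababbbaaaabbaa')
  20 → (12, 'baabbaaabababbbaaaabbaa')
  21 → (20, 'bababbbaaaabbaa')
  22 → (9, 'babbaabbaaabababbbaaaabbaa')
  23 → (22, 'babbbaaaabbaa')
  24 → (5, 'babbbabbaabbaaabababbbaaaabbaa')
  25 → (31, 'bbaa')
  26 → (25, 'bbaaaabbaa')
  27 → (15, 'bbaaabababbbaaaabbaa')
  28 → (11, 'bbaabbaaabababbbaaaabbaa')
  29 → (8, 'bbabbaabbaaabababbbaaaabbaa')
  30 → (4, 'bbabbbabbaabbaaabababbbaaaabbaa')
  31 → (24, 'bbbaaaabbaa')
  32 → (7, 'bbbabbaabbaaabababbbaaaabbaa')
  33 → (3, 'bbbabbbabbaabbaaabababbbaaaabbaa')
  34 → (2, 'bbbbabbbabbaabbaaabababbbaaaabbaa')

[34, 33, 27, 17, 28, 18, 29, 13, 0, 19, 21, 30, 14, 10, 23, 6, 1, 32, 26, 16, 12, 20, 9, 22, 5, 31, 25, 15, 11, 8, 4, 24, 7, 3, 2]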